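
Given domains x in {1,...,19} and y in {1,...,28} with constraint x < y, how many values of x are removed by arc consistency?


For the constraint x < y, x needs a supporting value in y's domain.
x can be at most 27 (one less than y's maximum).
Valid x values from domain: 19 out of 19.
Pruned = 19 - 19 = 0.

0


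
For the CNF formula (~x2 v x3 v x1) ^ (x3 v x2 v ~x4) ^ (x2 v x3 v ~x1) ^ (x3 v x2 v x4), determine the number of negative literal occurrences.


Scan each clause for negated literals.
Clause 1: 1 negative; Clause 2: 1 negative; Clause 3: 1 negative; Clause 4: 0 negative.
Total negative literal occurrences = 3.

3


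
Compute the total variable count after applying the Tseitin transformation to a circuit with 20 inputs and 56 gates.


The Tseitin transformation introduces one auxiliary variable per gate.
Total variables = inputs + gates = 20 + 56 = 76.

76


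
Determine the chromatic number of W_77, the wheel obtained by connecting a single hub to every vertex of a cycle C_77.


W_77 consists of the cycle C_77 together with a hub vertex adjacent to every cycle vertex.
The cycle C_77 needs 3 colors (odd cycle -> 3).
The hub is adjacent to every cycle vertex, so it must receive a new color distinct from all of them.
Chromatic number = 3 + 1 = 4.

4


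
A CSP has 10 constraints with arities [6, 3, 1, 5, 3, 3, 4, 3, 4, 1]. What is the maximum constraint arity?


The arities are: 6, 3, 1, 5, 3, 3, 4, 3, 4, 1.
Scan for the maximum value.
Maximum arity = 6.

6


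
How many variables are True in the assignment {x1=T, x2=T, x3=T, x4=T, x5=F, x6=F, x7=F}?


The weight is the number of variables assigned True.
True variables: x1, x2, x3, x4.
Weight = 4.

4


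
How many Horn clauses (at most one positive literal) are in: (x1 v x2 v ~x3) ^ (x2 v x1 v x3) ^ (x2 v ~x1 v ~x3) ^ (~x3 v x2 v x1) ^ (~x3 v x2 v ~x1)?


A Horn clause has at most one positive literal.
Clause 1: 2 positive lit(s) -> not Horn
Clause 2: 3 positive lit(s) -> not Horn
Clause 3: 1 positive lit(s) -> Horn
Clause 4: 2 positive lit(s) -> not Horn
Clause 5: 1 positive lit(s) -> Horn
Total Horn clauses = 2.

2


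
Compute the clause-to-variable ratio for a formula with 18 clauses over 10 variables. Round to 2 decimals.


Clause-to-variable ratio = clauses / variables.
18 / 10 = 1.8.

1.8


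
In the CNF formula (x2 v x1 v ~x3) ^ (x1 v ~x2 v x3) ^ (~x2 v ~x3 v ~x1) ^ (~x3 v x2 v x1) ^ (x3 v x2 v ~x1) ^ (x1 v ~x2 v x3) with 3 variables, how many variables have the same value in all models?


Find all satisfying assignments: 4 model(s).
Check which variables have the same value in every model.
No variable is fixed across all models.
Backbone size = 0.

0


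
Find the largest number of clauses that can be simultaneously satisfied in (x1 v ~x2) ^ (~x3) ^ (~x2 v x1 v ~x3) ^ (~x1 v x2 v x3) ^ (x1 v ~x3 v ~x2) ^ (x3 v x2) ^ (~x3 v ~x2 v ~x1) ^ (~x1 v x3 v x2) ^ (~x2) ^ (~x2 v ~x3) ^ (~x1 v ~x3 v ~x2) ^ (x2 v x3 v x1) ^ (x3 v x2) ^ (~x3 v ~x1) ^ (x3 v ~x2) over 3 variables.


Enumerate all 8 truth assignments.
For each, count how many of the 15 clauses are satisfied.
The formula is not fully satisfiable, so the maximum is below 15.
Maximum simultaneously satisfiable clauses = 14.

14


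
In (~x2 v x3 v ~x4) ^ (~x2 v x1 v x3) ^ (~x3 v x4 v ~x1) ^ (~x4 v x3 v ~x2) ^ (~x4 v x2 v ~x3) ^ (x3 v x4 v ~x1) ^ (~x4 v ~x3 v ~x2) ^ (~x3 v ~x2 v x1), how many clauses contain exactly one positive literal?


A definite clause has exactly one positive literal.
Clause 1: 1 positive -> definite
Clause 2: 2 positive -> not definite
Clause 3: 1 positive -> definite
Clause 4: 1 positive -> definite
Clause 5: 1 positive -> definite
Clause 6: 2 positive -> not definite
Clause 7: 0 positive -> not definite
Clause 8: 1 positive -> definite
Definite clause count = 5.

5


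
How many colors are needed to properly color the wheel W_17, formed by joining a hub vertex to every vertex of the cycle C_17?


W_17 consists of the cycle C_17 together with a hub vertex adjacent to every cycle vertex.
The cycle C_17 needs 3 colors (odd cycle -> 3).
The hub is adjacent to every cycle vertex, so it must receive a new color distinct from all of them.
Chromatic number = 3 + 1 = 4.

4


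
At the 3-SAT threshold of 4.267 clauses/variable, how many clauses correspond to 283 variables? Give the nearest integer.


The 3-SAT phase transition occurs at approximately 4.267 clauses per variable.
m = 4.267 * 283 = 1207.561.
Rounded to nearest integer: 1208.

1208


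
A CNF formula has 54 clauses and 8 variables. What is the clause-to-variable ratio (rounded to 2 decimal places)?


Clause-to-variable ratio = clauses / variables.
54 / 8 = 6.75.

6.75


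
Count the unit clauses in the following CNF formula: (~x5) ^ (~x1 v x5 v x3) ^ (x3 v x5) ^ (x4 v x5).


A unit clause contains exactly one literal.
Unit clauses found: (~x5).
Count = 1.

1


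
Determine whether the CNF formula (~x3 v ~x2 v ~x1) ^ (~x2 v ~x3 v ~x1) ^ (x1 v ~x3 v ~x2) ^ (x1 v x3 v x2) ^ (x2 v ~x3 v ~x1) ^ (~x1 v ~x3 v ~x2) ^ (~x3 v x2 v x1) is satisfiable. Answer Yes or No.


Check all 8 possible truth assignments.
Number of satisfying assignments found: 3.
The formula is satisfiable.

Yes


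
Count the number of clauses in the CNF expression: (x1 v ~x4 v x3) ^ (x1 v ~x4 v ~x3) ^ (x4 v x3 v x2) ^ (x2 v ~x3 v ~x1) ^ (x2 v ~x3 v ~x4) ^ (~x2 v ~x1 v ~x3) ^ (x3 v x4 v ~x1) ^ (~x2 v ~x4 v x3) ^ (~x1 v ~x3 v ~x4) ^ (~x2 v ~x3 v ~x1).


Each group enclosed in parentheses joined by ^ is one clause.
Counting the conjuncts: 10 clauses.

10


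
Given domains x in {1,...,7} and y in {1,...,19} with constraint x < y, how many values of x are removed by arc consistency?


For the constraint x < y, x needs a supporting value in y's domain.
x can be at most 18 (one less than y's maximum).
Valid x values from domain: 7 out of 7.
Pruned = 7 - 7 = 0.

0


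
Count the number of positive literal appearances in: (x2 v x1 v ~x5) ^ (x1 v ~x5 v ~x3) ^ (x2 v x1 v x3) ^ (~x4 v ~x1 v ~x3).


Scan each clause for unnegated literals.
Clause 1: 2 positive; Clause 2: 1 positive; Clause 3: 3 positive; Clause 4: 0 positive.
Total positive literal occurrences = 6.

6


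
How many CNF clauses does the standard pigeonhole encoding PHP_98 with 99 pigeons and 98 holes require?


The PHP encoding has two parts:
1) At-least-one-hole clauses: 99 (one per pigeon, each with 98 literals).
2) At-most-one-pigeon-per-hole clauses: 98 holes * C(99,2) = 98 * 4851 = 475398.
Total clauses = 99 + 475398 = 475497.

475497


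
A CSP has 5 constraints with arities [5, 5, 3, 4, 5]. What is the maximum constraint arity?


The arities are: 5, 5, 3, 4, 5.
Scan for the maximum value.
Maximum arity = 5.

5


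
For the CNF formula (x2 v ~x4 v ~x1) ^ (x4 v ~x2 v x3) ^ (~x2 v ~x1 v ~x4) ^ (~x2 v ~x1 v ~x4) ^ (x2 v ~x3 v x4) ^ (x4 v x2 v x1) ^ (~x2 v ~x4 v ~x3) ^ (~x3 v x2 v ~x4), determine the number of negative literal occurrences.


Scan each clause for negated literals.
Clause 1: 2 negative; Clause 2: 1 negative; Clause 3: 3 negative; Clause 4: 3 negative; Clause 5: 1 negative; Clause 6: 0 negative; Clause 7: 3 negative; Clause 8: 2 negative.
Total negative literal occurrences = 15.

15


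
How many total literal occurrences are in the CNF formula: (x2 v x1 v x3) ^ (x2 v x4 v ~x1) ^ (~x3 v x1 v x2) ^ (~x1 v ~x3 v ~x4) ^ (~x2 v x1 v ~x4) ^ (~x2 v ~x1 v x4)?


Clause lengths: 3, 3, 3, 3, 3, 3.
Sum = 3 + 3 + 3 + 3 + 3 + 3 = 18.

18


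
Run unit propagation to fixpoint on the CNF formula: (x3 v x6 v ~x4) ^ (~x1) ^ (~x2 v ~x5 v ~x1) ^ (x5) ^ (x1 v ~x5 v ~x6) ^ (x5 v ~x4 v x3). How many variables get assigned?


Unit propagation repeatedly assigns the literal in any unit clause, then simplifies.
Assignments in order: x1 = F, x5 = T, x6 = F.
No further unit clauses remain.
Total variables assigned = 3.

3


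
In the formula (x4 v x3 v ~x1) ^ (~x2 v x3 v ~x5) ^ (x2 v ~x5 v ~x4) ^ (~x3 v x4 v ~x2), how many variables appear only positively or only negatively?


A pure literal appears in only one polarity across all clauses.
Pure literals: x1 (negative only), x5 (negative only).
Count = 2.

2


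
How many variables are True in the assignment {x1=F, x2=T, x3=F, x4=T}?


The weight is the number of variables assigned True.
True variables: x2, x4.
Weight = 2.

2


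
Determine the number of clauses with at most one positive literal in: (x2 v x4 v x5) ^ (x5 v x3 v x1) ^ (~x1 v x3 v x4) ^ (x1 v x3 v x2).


A Horn clause has at most one positive literal.
Clause 1: 3 positive lit(s) -> not Horn
Clause 2: 3 positive lit(s) -> not Horn
Clause 3: 2 positive lit(s) -> not Horn
Clause 4: 3 positive lit(s) -> not Horn
Total Horn clauses = 0.

0


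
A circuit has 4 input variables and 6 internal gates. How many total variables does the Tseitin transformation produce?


The Tseitin transformation introduces one auxiliary variable per gate.
Total variables = inputs + gates = 4 + 6 = 10.

10


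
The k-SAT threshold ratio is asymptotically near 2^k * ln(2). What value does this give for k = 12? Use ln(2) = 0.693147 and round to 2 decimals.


Using the asymptotic formula: threshold ~ 2^k * ln(2).
2^12 = 4096.
4096 * 0.693147 = 2839.13.

2839.13


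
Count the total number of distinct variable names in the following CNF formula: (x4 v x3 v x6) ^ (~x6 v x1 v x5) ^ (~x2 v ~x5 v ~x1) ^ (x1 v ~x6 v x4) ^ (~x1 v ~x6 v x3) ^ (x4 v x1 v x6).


Identify each distinct variable in the formula.
Variables found: x1, x2, x3, x4, x5, x6.
Total distinct variables = 6.

6


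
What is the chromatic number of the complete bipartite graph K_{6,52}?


K_{6,52} is bipartite by definition: the two parts are independent sets, with every edge crossing between them.
Color all vertices in one part with color 1 and all vertices in the other part with color 2.
Since the graph has at least one edge, one color does not suffice.
Chromatic number = 2.

2


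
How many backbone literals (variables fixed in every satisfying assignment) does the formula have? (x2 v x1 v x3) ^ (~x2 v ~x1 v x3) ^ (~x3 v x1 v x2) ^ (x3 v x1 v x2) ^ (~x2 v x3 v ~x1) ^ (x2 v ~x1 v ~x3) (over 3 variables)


Find all satisfying assignments: 4 model(s).
Check which variables have the same value in every model.
No variable is fixed across all models.
Backbone size = 0.

0


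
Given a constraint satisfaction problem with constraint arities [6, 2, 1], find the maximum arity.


The arities are: 6, 2, 1.
Scan for the maximum value.
Maximum arity = 6.

6


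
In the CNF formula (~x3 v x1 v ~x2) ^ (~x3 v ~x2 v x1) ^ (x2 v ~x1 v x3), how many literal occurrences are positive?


Scan each clause for unnegated literals.
Clause 1: 1 positive; Clause 2: 1 positive; Clause 3: 2 positive.
Total positive literal occurrences = 4.

4


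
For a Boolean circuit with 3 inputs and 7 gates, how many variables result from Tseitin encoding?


The Tseitin transformation introduces one auxiliary variable per gate.
Total variables = inputs + gates = 3 + 7 = 10.

10


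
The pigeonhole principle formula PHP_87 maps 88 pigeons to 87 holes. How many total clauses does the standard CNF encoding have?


The PHP encoding has two parts:
1) At-least-one-hole clauses: 88 (one per pigeon, each with 87 literals).
2) At-most-one-pigeon-per-hole clauses: 87 holes * C(88,2) = 87 * 3828 = 333036.
Total clauses = 88 + 333036 = 333124.

333124


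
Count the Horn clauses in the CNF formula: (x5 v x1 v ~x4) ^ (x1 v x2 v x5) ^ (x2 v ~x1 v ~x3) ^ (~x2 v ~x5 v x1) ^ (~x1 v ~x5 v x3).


A Horn clause has at most one positive literal.
Clause 1: 2 positive lit(s) -> not Horn
Clause 2: 3 positive lit(s) -> not Horn
Clause 3: 1 positive lit(s) -> Horn
Clause 4: 1 positive lit(s) -> Horn
Clause 5: 1 positive lit(s) -> Horn
Total Horn clauses = 3.

3


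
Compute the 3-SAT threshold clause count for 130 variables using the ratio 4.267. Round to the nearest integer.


The 3-SAT phase transition occurs at approximately 4.267 clauses per variable.
m = 4.267 * 130 = 554.71.
Rounded to nearest integer: 555.

555


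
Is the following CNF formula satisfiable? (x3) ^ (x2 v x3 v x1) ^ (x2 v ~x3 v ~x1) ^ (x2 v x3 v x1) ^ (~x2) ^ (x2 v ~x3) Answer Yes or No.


Check all 8 possible truth assignments.
Number of satisfying assignments found: 0.
The formula is unsatisfiable.

No


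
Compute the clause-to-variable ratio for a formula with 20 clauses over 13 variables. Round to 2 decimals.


Clause-to-variable ratio = clauses / variables.
20 / 13 = 1.54.

1.54


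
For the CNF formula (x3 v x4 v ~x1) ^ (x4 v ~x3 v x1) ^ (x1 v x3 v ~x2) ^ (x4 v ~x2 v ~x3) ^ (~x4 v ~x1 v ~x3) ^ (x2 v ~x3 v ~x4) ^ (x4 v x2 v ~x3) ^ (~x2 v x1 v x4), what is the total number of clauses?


Each group enclosed in parentheses joined by ^ is one clause.
Counting the conjuncts: 8 clauses.

8


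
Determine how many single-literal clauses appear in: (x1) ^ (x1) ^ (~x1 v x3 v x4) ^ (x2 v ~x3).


A unit clause contains exactly one literal.
Unit clauses found: (x1), (x1).
Count = 2.

2


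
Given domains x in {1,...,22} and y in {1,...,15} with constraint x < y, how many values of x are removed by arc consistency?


For the constraint x < y, x needs a supporting value in y's domain.
x can be at most 14 (one less than y's maximum).
Valid x values from domain: 14 out of 22.
Pruned = 22 - 14 = 8.

8


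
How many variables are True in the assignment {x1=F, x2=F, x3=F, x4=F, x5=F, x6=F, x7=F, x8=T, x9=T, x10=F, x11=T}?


The weight is the number of variables assigned True.
True variables: x8, x9, x11.
Weight = 3.

3


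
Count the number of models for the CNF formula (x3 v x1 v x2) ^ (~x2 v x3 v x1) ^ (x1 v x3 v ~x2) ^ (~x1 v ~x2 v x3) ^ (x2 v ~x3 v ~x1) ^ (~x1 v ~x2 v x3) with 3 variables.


Enumerate all 8 truth assignments over 3 variables.
Test each against every clause.
Satisfying assignments found: 4.

4


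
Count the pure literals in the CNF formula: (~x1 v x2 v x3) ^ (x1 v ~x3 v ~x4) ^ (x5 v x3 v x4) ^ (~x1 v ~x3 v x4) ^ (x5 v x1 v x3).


A pure literal appears in only one polarity across all clauses.
Pure literals: x2 (positive only), x5 (positive only).
Count = 2.

2


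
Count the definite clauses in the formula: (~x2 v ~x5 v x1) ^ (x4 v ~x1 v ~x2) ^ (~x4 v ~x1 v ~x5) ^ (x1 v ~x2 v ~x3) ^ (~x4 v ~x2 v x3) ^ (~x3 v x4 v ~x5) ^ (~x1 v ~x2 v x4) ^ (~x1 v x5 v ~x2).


A definite clause has exactly one positive literal.
Clause 1: 1 positive -> definite
Clause 2: 1 positive -> definite
Clause 3: 0 positive -> not definite
Clause 4: 1 positive -> definite
Clause 5: 1 positive -> definite
Clause 6: 1 positive -> definite
Clause 7: 1 positive -> definite
Clause 8: 1 positive -> definite
Definite clause count = 7.

7


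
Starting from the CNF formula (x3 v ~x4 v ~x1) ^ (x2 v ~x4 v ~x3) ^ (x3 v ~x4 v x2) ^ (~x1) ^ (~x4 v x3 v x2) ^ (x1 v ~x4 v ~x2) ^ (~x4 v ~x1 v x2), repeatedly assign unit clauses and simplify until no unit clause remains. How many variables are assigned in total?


Unit propagation repeatedly assigns the literal in any unit clause, then simplifies.
Assignments in order: x1 = F.
No further unit clauses remain.
Total variables assigned = 1.

1


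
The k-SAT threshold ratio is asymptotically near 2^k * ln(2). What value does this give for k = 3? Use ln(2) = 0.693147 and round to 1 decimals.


Using the asymptotic formula: threshold ~ 2^k * ln(2).
2^3 = 8.
8 * 0.693147 = 5.5.

5.5


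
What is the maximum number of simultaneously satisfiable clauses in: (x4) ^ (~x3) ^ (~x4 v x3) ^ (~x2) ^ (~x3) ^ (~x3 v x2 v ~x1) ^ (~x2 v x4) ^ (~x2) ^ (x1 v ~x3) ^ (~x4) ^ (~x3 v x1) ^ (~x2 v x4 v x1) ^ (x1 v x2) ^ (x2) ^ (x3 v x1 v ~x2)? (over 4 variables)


Enumerate all 16 truth assignments.
For each, count how many of the 15 clauses are satisfied.
The formula is not fully satisfiable, so the maximum is below 15.
Maximum simultaneously satisfiable clauses = 13.

13


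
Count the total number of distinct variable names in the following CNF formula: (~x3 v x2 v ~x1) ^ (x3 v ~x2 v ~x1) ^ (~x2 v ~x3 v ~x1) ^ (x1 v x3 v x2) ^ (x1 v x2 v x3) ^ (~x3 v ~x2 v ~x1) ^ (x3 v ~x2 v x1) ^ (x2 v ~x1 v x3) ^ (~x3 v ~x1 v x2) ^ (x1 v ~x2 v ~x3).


Identify each distinct variable in the formula.
Variables found: x1, x2, x3.
Total distinct variables = 3.

3


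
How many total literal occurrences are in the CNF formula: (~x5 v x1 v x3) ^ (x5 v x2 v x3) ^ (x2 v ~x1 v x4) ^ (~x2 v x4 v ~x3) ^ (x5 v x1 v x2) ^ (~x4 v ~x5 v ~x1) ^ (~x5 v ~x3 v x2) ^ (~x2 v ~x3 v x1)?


Clause lengths: 3, 3, 3, 3, 3, 3, 3, 3.
Sum = 3 + 3 + 3 + 3 + 3 + 3 + 3 + 3 = 24.

24


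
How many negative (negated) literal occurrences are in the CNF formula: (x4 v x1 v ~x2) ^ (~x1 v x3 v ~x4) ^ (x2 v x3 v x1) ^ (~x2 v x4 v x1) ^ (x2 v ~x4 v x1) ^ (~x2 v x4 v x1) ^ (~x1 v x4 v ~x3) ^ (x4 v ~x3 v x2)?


Scan each clause for negated literals.
Clause 1: 1 negative; Clause 2: 2 negative; Clause 3: 0 negative; Clause 4: 1 negative; Clause 5: 1 negative; Clause 6: 1 negative; Clause 7: 2 negative; Clause 8: 1 negative.
Total negative literal occurrences = 9.

9


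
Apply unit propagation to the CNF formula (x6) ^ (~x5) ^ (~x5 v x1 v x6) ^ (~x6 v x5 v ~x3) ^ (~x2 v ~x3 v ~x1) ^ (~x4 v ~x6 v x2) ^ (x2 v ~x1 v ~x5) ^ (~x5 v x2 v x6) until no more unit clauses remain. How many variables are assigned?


Unit propagation repeatedly assigns the literal in any unit clause, then simplifies.
Assignments in order: x6 = T, x5 = F, x3 = F.
No further unit clauses remain.
Total variables assigned = 3.

3


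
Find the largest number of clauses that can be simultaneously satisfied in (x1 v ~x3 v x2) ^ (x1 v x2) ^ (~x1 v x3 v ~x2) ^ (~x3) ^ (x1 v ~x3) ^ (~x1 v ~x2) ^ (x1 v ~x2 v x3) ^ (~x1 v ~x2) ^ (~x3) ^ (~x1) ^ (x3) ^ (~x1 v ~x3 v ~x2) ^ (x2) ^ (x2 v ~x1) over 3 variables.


Enumerate all 8 truth assignments.
For each, count how many of the 14 clauses are satisfied.
The formula is not fully satisfiable, so the maximum is below 14.
Maximum simultaneously satisfiable clauses = 12.

12


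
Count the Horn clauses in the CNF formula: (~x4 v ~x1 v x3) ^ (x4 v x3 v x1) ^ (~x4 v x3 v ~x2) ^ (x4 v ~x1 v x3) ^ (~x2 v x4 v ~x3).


A Horn clause has at most one positive literal.
Clause 1: 1 positive lit(s) -> Horn
Clause 2: 3 positive lit(s) -> not Horn
Clause 3: 1 positive lit(s) -> Horn
Clause 4: 2 positive lit(s) -> not Horn
Clause 5: 1 positive lit(s) -> Horn
Total Horn clauses = 3.

3


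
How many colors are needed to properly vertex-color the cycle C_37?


An odd cycle cannot be 2-colored: alternating two colors around the cycle returns to the start with a conflict.
Since 37 is odd, three colors are required (and three suffice).
Chromatic number = 3.

3


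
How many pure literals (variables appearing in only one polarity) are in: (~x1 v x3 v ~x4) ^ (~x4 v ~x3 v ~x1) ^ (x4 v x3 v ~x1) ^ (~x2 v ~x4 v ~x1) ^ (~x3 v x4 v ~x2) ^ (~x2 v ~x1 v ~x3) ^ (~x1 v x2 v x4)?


A pure literal appears in only one polarity across all clauses.
Pure literals: x1 (negative only).
Count = 1.

1


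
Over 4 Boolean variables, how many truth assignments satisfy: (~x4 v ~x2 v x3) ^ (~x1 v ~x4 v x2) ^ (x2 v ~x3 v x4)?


Enumerate all 16 truth assignments over 4 variables.
Test each against every clause.
Satisfying assignments found: 10.

10


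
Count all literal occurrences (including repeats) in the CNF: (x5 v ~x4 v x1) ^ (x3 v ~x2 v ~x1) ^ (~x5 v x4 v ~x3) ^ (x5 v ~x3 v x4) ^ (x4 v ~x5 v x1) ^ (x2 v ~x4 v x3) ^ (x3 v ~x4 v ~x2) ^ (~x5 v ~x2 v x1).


Clause lengths: 3, 3, 3, 3, 3, 3, 3, 3.
Sum = 3 + 3 + 3 + 3 + 3 + 3 + 3 + 3 = 24.

24


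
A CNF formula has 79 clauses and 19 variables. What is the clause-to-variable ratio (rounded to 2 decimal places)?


Clause-to-variable ratio = clauses / variables.
79 / 19 = 4.16.

4.16


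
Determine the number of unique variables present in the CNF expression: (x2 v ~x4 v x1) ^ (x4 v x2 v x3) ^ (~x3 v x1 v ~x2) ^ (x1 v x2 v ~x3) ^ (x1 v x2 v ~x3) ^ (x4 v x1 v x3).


Identify each distinct variable in the formula.
Variables found: x1, x2, x3, x4.
Total distinct variables = 4.

4


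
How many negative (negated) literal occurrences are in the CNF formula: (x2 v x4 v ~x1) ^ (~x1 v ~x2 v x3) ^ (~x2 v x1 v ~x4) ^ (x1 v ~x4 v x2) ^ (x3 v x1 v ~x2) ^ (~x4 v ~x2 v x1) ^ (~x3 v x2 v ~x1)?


Scan each clause for negated literals.
Clause 1: 1 negative; Clause 2: 2 negative; Clause 3: 2 negative; Clause 4: 1 negative; Clause 5: 1 negative; Clause 6: 2 negative; Clause 7: 2 negative.
Total negative literal occurrences = 11.

11


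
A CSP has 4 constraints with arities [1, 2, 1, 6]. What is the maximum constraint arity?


The arities are: 1, 2, 1, 6.
Scan for the maximum value.
Maximum arity = 6.

6


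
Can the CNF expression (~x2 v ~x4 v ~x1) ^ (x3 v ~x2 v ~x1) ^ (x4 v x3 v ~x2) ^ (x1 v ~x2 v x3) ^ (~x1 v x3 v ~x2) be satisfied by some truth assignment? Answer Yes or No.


Check all 16 possible truth assignments.
Number of satisfying assignments found: 11.
The formula is satisfiable.

Yes


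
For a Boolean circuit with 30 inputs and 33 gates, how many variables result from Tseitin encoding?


The Tseitin transformation introduces one auxiliary variable per gate.
Total variables = inputs + gates = 30 + 33 = 63.

63


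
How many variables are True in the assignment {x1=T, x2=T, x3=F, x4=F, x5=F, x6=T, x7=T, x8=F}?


The weight is the number of variables assigned True.
True variables: x1, x2, x6, x7.
Weight = 4.

4


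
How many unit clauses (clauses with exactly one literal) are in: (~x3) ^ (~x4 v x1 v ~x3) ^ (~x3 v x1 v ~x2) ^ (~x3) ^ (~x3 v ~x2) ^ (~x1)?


A unit clause contains exactly one literal.
Unit clauses found: (~x3), (~x3), (~x1).
Count = 3.

3


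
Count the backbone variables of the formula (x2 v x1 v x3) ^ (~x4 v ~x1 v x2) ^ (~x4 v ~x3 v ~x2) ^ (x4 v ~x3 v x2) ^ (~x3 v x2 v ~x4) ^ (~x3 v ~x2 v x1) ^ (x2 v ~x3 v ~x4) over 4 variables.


Find all satisfying assignments: 6 model(s).
Check which variables have the same value in every model.
No variable is fixed across all models.
Backbone size = 0.

0


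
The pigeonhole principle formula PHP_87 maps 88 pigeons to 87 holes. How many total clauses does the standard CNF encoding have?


The PHP encoding has two parts:
1) At-least-one-hole clauses: 88 (one per pigeon, each with 87 literals).
2) At-most-one-pigeon-per-hole clauses: 87 holes * C(88,2) = 87 * 3828 = 333036.
Total clauses = 88 + 333036 = 333124.

333124


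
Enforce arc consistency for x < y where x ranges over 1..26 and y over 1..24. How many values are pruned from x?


For the constraint x < y, x needs a supporting value in y's domain.
x can be at most 23 (one less than y's maximum).
Valid x values from domain: 23 out of 26.
Pruned = 26 - 23 = 3.

3


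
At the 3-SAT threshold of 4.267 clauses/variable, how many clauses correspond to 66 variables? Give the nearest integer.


The 3-SAT phase transition occurs at approximately 4.267 clauses per variable.
m = 4.267 * 66 = 281.622.
Rounded to nearest integer: 282.

282


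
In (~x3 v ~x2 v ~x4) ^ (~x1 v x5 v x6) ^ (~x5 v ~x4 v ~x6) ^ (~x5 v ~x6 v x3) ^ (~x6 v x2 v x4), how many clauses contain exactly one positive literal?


A definite clause has exactly one positive literal.
Clause 1: 0 positive -> not definite
Clause 2: 2 positive -> not definite
Clause 3: 0 positive -> not definite
Clause 4: 1 positive -> definite
Clause 5: 2 positive -> not definite
Definite clause count = 1.

1


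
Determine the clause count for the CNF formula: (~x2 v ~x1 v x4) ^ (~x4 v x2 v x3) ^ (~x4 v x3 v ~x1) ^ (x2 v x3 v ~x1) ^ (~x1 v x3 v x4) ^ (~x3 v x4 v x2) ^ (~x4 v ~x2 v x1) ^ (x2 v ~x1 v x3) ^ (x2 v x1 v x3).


Each group enclosed in parentheses joined by ^ is one clause.
Counting the conjuncts: 9 clauses.

9


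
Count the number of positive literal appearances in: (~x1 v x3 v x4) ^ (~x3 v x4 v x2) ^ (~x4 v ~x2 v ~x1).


Scan each clause for unnegated literals.
Clause 1: 2 positive; Clause 2: 2 positive; Clause 3: 0 positive.
Total positive literal occurrences = 4.

4


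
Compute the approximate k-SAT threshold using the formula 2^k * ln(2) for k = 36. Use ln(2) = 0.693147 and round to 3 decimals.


Using the asymptotic formula: threshold ~ 2^k * ln(2).
2^36 = 68719476736.
68719476736 * 0.693147 = 47632699141.128.

47632699141.128


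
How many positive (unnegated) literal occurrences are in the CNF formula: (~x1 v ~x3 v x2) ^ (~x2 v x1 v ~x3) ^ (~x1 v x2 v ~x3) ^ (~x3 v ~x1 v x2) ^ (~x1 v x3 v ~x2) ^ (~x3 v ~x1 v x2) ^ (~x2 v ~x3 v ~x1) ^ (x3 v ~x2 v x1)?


Scan each clause for unnegated literals.
Clause 1: 1 positive; Clause 2: 1 positive; Clause 3: 1 positive; Clause 4: 1 positive; Clause 5: 1 positive; Clause 6: 1 positive; Clause 7: 0 positive; Clause 8: 2 positive.
Total positive literal occurrences = 8.

8


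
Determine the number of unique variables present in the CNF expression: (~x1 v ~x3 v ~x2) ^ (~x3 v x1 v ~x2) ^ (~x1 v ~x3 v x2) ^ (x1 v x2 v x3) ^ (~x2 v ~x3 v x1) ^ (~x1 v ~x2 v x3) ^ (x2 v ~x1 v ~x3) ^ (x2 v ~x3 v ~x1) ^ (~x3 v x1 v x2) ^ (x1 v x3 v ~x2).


Identify each distinct variable in the formula.
Variables found: x1, x2, x3.
Total distinct variables = 3.

3


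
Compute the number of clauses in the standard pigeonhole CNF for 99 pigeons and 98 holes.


The PHP encoding has two parts:
1) At-least-one-hole clauses: 99 (one per pigeon, each with 98 literals).
2) At-most-one-pigeon-per-hole clauses: 98 holes * C(99,2) = 98 * 4851 = 475398.
Total clauses = 99 + 475398 = 475497.

475497


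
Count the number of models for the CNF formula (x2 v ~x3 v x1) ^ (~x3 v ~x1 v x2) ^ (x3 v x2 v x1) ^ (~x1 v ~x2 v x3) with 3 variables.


Enumerate all 8 truth assignments over 3 variables.
Test each against every clause.
Satisfying assignments found: 4.

4


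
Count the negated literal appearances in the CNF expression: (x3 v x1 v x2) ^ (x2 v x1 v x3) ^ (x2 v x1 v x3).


Scan each clause for negated literals.
Clause 1: 0 negative; Clause 2: 0 negative; Clause 3: 0 negative.
Total negative literal occurrences = 0.

0


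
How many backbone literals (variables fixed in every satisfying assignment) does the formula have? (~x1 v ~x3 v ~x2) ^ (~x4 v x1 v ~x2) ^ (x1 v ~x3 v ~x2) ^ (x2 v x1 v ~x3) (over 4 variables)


Find all satisfying assignments: 9 model(s).
Check which variables have the same value in every model.
No variable is fixed across all models.
Backbone size = 0.

0


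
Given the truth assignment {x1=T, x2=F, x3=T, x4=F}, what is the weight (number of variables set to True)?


The weight is the number of variables assigned True.
True variables: x1, x3.
Weight = 2.

2


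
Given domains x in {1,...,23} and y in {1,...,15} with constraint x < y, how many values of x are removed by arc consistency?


For the constraint x < y, x needs a supporting value in y's domain.
x can be at most 14 (one less than y's maximum).
Valid x values from domain: 14 out of 23.
Pruned = 23 - 14 = 9.

9


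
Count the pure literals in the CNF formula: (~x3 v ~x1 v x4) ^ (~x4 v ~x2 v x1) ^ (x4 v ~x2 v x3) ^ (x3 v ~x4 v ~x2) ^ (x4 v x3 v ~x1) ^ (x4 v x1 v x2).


A pure literal appears in only one polarity across all clauses.
No pure literals found.
Count = 0.

0


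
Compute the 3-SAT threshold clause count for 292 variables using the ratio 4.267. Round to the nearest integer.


The 3-SAT phase transition occurs at approximately 4.267 clauses per variable.
m = 4.267 * 292 = 1245.964.
Rounded to nearest integer: 1246.

1246


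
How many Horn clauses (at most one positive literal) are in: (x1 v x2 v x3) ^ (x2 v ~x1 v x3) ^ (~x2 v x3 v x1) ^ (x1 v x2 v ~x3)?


A Horn clause has at most one positive literal.
Clause 1: 3 positive lit(s) -> not Horn
Clause 2: 2 positive lit(s) -> not Horn
Clause 3: 2 positive lit(s) -> not Horn
Clause 4: 2 positive lit(s) -> not Horn
Total Horn clauses = 0.

0


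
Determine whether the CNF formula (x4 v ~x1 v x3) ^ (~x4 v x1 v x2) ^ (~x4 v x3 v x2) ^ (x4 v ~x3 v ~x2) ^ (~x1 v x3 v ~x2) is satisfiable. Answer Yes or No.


Check all 16 possible truth assignments.
Number of satisfying assignments found: 8.
The formula is satisfiable.

Yes


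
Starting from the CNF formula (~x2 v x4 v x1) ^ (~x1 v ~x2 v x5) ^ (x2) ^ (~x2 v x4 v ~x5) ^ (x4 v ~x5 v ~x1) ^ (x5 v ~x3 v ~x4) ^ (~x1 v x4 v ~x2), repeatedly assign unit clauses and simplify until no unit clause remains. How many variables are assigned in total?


Unit propagation repeatedly assigns the literal in any unit clause, then simplifies.
Assignments in order: x2 = T.
No further unit clauses remain.
Total variables assigned = 1.

1


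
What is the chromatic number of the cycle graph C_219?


An odd cycle cannot be 2-colored: alternating two colors around the cycle returns to the start with a conflict.
Since 219 is odd, three colors are required (and three suffice).
Chromatic number = 3.

3


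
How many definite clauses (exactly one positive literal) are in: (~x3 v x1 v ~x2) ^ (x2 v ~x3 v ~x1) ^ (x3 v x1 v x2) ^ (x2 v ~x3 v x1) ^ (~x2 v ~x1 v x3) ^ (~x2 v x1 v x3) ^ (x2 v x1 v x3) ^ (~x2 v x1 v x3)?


A definite clause has exactly one positive literal.
Clause 1: 1 positive -> definite
Clause 2: 1 positive -> definite
Clause 3: 3 positive -> not definite
Clause 4: 2 positive -> not definite
Clause 5: 1 positive -> definite
Clause 6: 2 positive -> not definite
Clause 7: 3 positive -> not definite
Clause 8: 2 positive -> not definite
Definite clause count = 3.

3


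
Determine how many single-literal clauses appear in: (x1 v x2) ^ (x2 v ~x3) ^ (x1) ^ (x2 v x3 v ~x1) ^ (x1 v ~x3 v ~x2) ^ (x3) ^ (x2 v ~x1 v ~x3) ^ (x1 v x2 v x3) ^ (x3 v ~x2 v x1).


A unit clause contains exactly one literal.
Unit clauses found: (x1), (x3).
Count = 2.

2


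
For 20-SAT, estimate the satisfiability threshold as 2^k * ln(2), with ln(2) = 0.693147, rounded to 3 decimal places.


Using the asymptotic formula: threshold ~ 2^k * ln(2).
2^20 = 1048576.
1048576 * 0.693147 = 726817.309.

726817.309


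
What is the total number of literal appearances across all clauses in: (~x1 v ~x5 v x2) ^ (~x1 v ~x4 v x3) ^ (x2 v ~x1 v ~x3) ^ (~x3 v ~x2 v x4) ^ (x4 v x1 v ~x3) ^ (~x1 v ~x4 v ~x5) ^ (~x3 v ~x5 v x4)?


Clause lengths: 3, 3, 3, 3, 3, 3, 3.
Sum = 3 + 3 + 3 + 3 + 3 + 3 + 3 = 21.

21


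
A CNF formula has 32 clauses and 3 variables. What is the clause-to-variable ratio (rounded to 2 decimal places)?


Clause-to-variable ratio = clauses / variables.
32 / 3 = 10.67.

10.67


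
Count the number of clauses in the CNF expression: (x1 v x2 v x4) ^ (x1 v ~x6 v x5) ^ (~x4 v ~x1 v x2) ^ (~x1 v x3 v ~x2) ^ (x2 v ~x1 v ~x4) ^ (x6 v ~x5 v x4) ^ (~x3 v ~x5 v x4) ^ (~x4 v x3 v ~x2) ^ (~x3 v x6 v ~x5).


Each group enclosed in parentheses joined by ^ is one clause.
Counting the conjuncts: 9 clauses.

9


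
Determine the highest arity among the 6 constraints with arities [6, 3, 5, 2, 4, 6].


The arities are: 6, 3, 5, 2, 4, 6.
Scan for the maximum value.
Maximum arity = 6.

6


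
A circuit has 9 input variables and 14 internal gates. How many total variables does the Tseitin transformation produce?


The Tseitin transformation introduces one auxiliary variable per gate.
Total variables = inputs + gates = 9 + 14 = 23.

23


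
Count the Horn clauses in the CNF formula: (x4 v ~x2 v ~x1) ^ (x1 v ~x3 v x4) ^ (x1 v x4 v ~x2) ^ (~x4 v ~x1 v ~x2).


A Horn clause has at most one positive literal.
Clause 1: 1 positive lit(s) -> Horn
Clause 2: 2 positive lit(s) -> not Horn
Clause 3: 2 positive lit(s) -> not Horn
Clause 4: 0 positive lit(s) -> Horn
Total Horn clauses = 2.

2


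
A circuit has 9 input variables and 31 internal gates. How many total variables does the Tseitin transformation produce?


The Tseitin transformation introduces one auxiliary variable per gate.
Total variables = inputs + gates = 9 + 31 = 40.

40


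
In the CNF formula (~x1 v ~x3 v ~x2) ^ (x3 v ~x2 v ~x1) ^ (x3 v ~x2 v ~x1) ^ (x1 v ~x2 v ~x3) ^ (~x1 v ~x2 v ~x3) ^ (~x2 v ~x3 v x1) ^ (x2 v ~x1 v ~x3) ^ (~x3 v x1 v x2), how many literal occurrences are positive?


Scan each clause for unnegated literals.
Clause 1: 0 positive; Clause 2: 1 positive; Clause 3: 1 positive; Clause 4: 1 positive; Clause 5: 0 positive; Clause 6: 1 positive; Clause 7: 1 positive; Clause 8: 2 positive.
Total positive literal occurrences = 7.

7


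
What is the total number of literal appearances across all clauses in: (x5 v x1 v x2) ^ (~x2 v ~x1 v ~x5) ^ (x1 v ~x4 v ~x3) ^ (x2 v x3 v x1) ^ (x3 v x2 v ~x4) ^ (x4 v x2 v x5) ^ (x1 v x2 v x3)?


Clause lengths: 3, 3, 3, 3, 3, 3, 3.
Sum = 3 + 3 + 3 + 3 + 3 + 3 + 3 = 21.

21


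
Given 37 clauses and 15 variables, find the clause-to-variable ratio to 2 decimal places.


Clause-to-variable ratio = clauses / variables.
37 / 15 = 2.47.

2.47


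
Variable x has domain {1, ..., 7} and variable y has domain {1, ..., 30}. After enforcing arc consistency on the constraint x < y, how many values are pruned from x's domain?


For the constraint x < y, x needs a supporting value in y's domain.
x can be at most 29 (one less than y's maximum).
Valid x values from domain: 7 out of 7.
Pruned = 7 - 7 = 0.

0


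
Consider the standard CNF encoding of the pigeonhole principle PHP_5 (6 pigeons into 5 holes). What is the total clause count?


The PHP encoding has two parts:
1) At-least-one-hole clauses: 6 (one per pigeon, each with 5 literals).
2) At-most-one-pigeon-per-hole clauses: 5 holes * C(6,2) = 5 * 15 = 75.
Total clauses = 6 + 75 = 81.

81


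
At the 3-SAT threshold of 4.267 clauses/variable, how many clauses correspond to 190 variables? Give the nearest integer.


The 3-SAT phase transition occurs at approximately 4.267 clauses per variable.
m = 4.267 * 190 = 810.73.
Rounded to nearest integer: 811.

811


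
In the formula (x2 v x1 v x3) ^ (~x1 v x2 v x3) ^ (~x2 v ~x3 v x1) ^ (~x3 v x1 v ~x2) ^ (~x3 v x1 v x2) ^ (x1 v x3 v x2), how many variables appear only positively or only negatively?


A pure literal appears in only one polarity across all clauses.
No pure literals found.
Count = 0.

0


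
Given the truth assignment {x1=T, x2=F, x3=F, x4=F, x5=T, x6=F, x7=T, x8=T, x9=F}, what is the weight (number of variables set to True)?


The weight is the number of variables assigned True.
True variables: x1, x5, x7, x8.
Weight = 4.

4


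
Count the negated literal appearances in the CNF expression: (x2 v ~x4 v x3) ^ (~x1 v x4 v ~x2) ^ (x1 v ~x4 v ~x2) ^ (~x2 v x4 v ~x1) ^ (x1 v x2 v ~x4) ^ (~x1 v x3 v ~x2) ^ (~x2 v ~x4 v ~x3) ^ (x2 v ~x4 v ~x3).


Scan each clause for negated literals.
Clause 1: 1 negative; Clause 2: 2 negative; Clause 3: 2 negative; Clause 4: 2 negative; Clause 5: 1 negative; Clause 6: 2 negative; Clause 7: 3 negative; Clause 8: 2 negative.
Total negative literal occurrences = 15.

15


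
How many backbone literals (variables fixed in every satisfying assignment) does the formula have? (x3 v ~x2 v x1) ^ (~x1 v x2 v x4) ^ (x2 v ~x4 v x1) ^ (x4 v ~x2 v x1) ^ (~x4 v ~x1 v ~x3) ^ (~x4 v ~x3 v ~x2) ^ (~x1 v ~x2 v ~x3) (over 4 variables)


Find all satisfying assignments: 5 model(s).
Check which variables have the same value in every model.
No variable is fixed across all models.
Backbone size = 0.

0


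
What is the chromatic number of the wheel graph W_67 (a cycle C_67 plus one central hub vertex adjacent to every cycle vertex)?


W_67 consists of the cycle C_67 together with a hub vertex adjacent to every cycle vertex.
The cycle C_67 needs 3 colors (odd cycle -> 3).
The hub is adjacent to every cycle vertex, so it must receive a new color distinct from all of them.
Chromatic number = 3 + 1 = 4.

4


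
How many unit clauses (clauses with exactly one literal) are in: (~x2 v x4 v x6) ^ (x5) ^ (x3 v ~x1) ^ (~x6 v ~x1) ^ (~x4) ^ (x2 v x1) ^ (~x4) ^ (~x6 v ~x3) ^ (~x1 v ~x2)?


A unit clause contains exactly one literal.
Unit clauses found: (x5), (~x4), (~x4).
Count = 3.

3


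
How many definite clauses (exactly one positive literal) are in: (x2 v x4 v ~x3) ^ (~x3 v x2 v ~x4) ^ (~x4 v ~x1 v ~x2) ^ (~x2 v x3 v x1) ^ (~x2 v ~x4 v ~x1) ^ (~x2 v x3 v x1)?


A definite clause has exactly one positive literal.
Clause 1: 2 positive -> not definite
Clause 2: 1 positive -> definite
Clause 3: 0 positive -> not definite
Clause 4: 2 positive -> not definite
Clause 5: 0 positive -> not definite
Clause 6: 2 positive -> not definite
Definite clause count = 1.

1


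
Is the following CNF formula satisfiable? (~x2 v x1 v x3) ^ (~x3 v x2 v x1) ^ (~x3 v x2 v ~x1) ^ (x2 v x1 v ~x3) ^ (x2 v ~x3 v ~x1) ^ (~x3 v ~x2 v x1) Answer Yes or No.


Check all 8 possible truth assignments.
Number of satisfying assignments found: 4.
The formula is satisfiable.

Yes


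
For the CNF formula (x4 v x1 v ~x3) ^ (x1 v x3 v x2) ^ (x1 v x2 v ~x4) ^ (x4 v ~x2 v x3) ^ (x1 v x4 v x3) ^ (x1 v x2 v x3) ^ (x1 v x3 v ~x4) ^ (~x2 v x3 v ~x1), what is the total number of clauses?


Each group enclosed in parentheses joined by ^ is one clause.
Counting the conjuncts: 8 clauses.

8


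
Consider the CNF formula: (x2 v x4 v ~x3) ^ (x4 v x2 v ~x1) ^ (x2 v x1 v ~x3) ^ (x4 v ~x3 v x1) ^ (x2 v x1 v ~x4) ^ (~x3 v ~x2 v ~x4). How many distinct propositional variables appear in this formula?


Identify each distinct variable in the formula.
Variables found: x1, x2, x3, x4.
Total distinct variables = 4.

4


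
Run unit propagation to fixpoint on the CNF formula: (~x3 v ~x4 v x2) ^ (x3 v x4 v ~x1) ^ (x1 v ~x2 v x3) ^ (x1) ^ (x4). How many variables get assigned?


Unit propagation repeatedly assigns the literal in any unit clause, then simplifies.
Assignments in order: x1 = T, x4 = T.
No further unit clauses remain.
Total variables assigned = 2.

2


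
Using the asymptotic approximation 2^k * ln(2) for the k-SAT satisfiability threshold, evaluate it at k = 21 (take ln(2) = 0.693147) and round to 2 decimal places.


Using the asymptotic formula: threshold ~ 2^k * ln(2).
2^21 = 2097152.
2097152 * 0.693147 = 1453634.62.

1453634.62


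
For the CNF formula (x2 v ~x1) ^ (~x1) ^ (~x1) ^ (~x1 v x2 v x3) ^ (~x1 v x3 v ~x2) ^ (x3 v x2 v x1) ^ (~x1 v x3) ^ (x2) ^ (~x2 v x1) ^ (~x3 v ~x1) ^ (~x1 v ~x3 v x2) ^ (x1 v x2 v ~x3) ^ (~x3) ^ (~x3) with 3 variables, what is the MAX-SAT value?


Enumerate all 8 truth assignments.
For each, count how many of the 14 clauses are satisfied.
The formula is not fully satisfiable, so the maximum is below 14.
Maximum simultaneously satisfiable clauses = 13.

13


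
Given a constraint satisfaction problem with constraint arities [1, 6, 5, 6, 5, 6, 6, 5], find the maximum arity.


The arities are: 1, 6, 5, 6, 5, 6, 6, 5.
Scan for the maximum value.
Maximum arity = 6.

6


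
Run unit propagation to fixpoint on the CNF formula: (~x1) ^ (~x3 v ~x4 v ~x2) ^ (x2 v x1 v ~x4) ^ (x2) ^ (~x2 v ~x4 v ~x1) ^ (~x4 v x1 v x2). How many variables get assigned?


Unit propagation repeatedly assigns the literal in any unit clause, then simplifies.
Assignments in order: x1 = F, x2 = T.
No further unit clauses remain.
Total variables assigned = 2.

2


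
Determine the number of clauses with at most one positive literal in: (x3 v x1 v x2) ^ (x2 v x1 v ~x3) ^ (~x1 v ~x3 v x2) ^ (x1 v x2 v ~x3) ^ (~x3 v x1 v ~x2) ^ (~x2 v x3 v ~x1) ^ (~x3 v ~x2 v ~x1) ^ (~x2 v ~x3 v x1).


A Horn clause has at most one positive literal.
Clause 1: 3 positive lit(s) -> not Horn
Clause 2: 2 positive lit(s) -> not Horn
Clause 3: 1 positive lit(s) -> Horn
Clause 4: 2 positive lit(s) -> not Horn
Clause 5: 1 positive lit(s) -> Horn
Clause 6: 1 positive lit(s) -> Horn
Clause 7: 0 positive lit(s) -> Horn
Clause 8: 1 positive lit(s) -> Horn
Total Horn clauses = 5.

5


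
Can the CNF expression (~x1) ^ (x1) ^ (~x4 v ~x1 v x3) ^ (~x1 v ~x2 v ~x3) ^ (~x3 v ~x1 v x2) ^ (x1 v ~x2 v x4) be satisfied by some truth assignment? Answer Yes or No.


Check all 16 possible truth assignments.
Number of satisfying assignments found: 0.
The formula is unsatisfiable.

No
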